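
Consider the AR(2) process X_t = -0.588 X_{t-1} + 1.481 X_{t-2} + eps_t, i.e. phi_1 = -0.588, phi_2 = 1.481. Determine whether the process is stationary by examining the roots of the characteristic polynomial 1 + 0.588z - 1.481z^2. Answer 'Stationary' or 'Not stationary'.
\text{Not stationary}

The AR(p) characteristic polynomial is P(z) = 1 + 0.588z - 1.481z^2.
Stationarity requires all roots to lie outside the unit circle, i.e. |z| > 1 for every root.
Set 1 + (0.588) z + (-1.481) z^2 = 0, i.e. a z^2 + b z + c = 0 with a = -1.481, b = 0.588, c = 1.
Discriminant D = b^2 - 4ac = (0.588)^2 - 4*(-1.481)*1 = 0.345744 - (-5.924) = 6.269744.
D >= 0, so the roots are real: z = (-b +/- sqrt(D)) / (2a) = (-0.588 +/- 2.503946) / (-2.962).
  z_1 = (-0.588 + 2.503946) / (-2.962) = -0.6468,   |z_1| = 0.6468.
  z_2 = (-0.588 - 2.503946) / (-2.962) = 1.0439,   |z_2| = 1.0439.
Moduli of all roots: 0.6468, 1.0439.
All moduli strictly greater than 1? No.
Verdict: Not stationary.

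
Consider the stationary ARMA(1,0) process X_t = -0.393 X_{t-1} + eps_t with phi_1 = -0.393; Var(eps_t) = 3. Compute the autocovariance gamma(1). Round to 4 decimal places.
\gamma(1) = -1.3944

Multiply the model equation by X_{t-k} and take expectations. With theta_0 = psi_0 = 1 and psi_j the MA(infinity) weights, this gives
  gamma(k) - sum_i phi_i gamma(k-i) = c_k,
  c_k = sigma^2 * sum_{j=k..q} theta_j psi_{j-k}   (c_k = 0 for k > q),
using gamma(-m) = gamma(m).
Pure AR (q = 0): c_0 = sigma^2 = 3, c_k = 0 for k >= 1.
Equations for k = 0 and k = 1 (AR order 1):
  gamma(0) = phi_1 gamma(1) + c_0
  gamma(1) = phi_1 gamma(0) + c_1
Substituting the second into the first: gamma(0) (1 - phi_1^2) = c_0 + phi_1 c_1, so
  gamma(0) = c_0 / (1 - phi_1^2) = 3 / (1 - (-0.393)^2) = 3 / 0.845551 = 3.547982.
  gamma(1) = phi_1 gamma(0) = (-0.393)(3.547982) = -1.394357.
Therefore gamma(1) = -1.3944 (to 4 decimal places).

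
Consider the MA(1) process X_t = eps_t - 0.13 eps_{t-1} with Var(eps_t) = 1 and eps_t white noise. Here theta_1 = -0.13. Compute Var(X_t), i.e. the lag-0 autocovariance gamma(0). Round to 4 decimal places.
\gamma(0) = 1.0169

For an MA(q) process X_t = eps_t + sum_i theta_i eps_{t-i} with
Var(eps_t) = sigma^2, the variance is
  gamma(0) = sigma^2 * (1 + sum_i theta_i^2).
  sum_i theta_i^2 = (-0.13)^2 = 0.0169.
  gamma(0) = 1 * (1 + 0.0169) = 1 * 1.0169 = 1.0169.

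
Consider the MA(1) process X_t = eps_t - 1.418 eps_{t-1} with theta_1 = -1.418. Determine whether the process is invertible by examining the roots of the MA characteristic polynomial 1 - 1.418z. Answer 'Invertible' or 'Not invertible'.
\text{Not invertible}

The MA(q) characteristic polynomial is P(z) = 1 - 1.418z.
Invertibility requires all roots to lie outside the unit circle, i.e. |z| > 1 for every root.
This is linear in z: 1 + (-1.418) z = 0  =>  z = -1/(-1.418) = 0.705219,  |z| = 0.705219.
Moduli of all roots: 0.7052.
All moduli strictly greater than 1? No.
Verdict: Not invertible.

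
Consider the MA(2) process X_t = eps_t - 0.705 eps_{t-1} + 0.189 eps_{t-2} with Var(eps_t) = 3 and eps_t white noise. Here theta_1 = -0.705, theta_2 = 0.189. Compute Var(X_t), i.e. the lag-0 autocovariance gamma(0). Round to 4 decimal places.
\gamma(0) = 4.5982

For an MA(q) process X_t = eps_t + sum_i theta_i eps_{t-i} with
Var(eps_t) = sigma^2, the variance is
  gamma(0) = sigma^2 * (1 + sum_i theta_i^2).
  sum_i theta_i^2 = (-0.705)^2 + (0.189)^2 = 0.497025 + 0.035721 = 0.532746.
  gamma(0) = 3 * (1 + 0.532746) = 3 * 1.532746 = 4.598238, which rounds to 4.5982.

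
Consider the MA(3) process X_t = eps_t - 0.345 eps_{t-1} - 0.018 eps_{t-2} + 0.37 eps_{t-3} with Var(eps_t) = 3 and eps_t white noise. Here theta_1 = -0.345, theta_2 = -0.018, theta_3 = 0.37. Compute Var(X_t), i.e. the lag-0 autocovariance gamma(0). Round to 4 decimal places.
\gamma(0) = 3.7687

For an MA(q) process X_t = eps_t + sum_i theta_i eps_{t-i} with
Var(eps_t) = sigma^2, the variance is
  gamma(0) = sigma^2 * (1 + sum_i theta_i^2).
  sum_i theta_i^2 = (-0.345)^2 + (-0.018)^2 + (0.37)^2 = 0.119025 + 0.000324 + 0.1369 = 0.256249.
  gamma(0) = 3 * (1 + 0.256249) = 3 * 1.256249 = 3.768747, which rounds to 3.7687.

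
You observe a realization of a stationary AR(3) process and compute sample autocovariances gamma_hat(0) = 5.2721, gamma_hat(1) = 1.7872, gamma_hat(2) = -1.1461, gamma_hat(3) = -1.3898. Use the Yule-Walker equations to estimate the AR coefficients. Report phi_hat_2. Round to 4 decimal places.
\hat\phi_{2} = -0.3540

The Yule-Walker equations for an AR(p) process read, in matrix form,
  Gamma_p phi = r_p,   with   (Gamma_p)_{ij} = gamma(|i - j|),
                       (r_p)_i = gamma(i),   i,j = 1..p.
Substitute the sample gammas (Toeplitz matrix and right-hand side of size 3):
  Gamma_p = [[5.2721, 1.7872, -1.1461], [1.7872, 5.2721, 1.7872], [-1.1461, 1.7872, 5.2721]]
  r_p     = [1.7872, -1.1461, -1.3898]
Written out (R1..R3):
  (R1) 5.2721 phi_1 + 1.7872 phi_2 - 1.1461 phi_3 = 1.7872
  (R2) 1.7872 phi_1 + 5.2721 phi_2 + 1.7872 phi_3 = -1.1461
  (R3) -1.1461 phi_1 + 1.7872 phi_2 + 5.2721 phi_3 = -1.3898
Gaussian elimination:
  R2 <- R2 - (1.7872/5.2721) R1 = R2 - (0.338992) R1:  4.666253 phi_2 + 2.175719 phi_3 = -1.751947
  R3 <- R3 - (-1.1461/5.2721) R1 = R3 - (-0.21739) R1:  2.175719 phi_2 + 5.02295 phi_3 = -1.001281
  R3 <- R3 - (2.175719/4.666253) R2 = R3 - (0.466267) R2:  4.008484 phi_3 = -0.184407
Back-substitution:
  phi_hat_3 = -0.184407 / 4.008484 = -0.046004
  phi_hat_2 = (-1.751947 - (2.175719)(-0.046004)) / 4.666253 = -0.354
  phi_hat_1 = (1.7872 - (1.7872)(-0.354) - (-1.1461)(-0.046004)) / 5.2721 = 0.448994
So phi_hat = [0.4490, -0.3540, -0.0460].
Therefore phi_hat_2 = -0.3540.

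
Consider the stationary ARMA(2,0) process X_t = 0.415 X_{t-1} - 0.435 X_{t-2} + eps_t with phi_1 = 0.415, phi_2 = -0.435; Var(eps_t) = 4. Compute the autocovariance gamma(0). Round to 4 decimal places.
\gamma(0) = 5.3838

Multiply the model equation by X_{t-k} and take expectations. With theta_0 = psi_0 = 1 and psi_j the MA(infinity) weights, this gives
  gamma(k) - sum_i phi_i gamma(k-i) = c_k,
  c_k = sigma^2 * sum_{j=k..q} theta_j psi_{j-k}   (c_k = 0 for k > q),
using gamma(-m) = gamma(m).
Pure AR (q = 0): c_0 = sigma^2 = 4, c_k = 0 for k >= 1.
Equations for k = 0, 1, 2 (AR order 2, c_2 = 0):
  (E0) gamma(0) = phi_1 gamma(1) + phi_2 gamma(2) + c_0
  (E1) gamma(1) = phi_1 gamma(0) + phi_2 gamma(1) + c_1
  (E2) gamma(2) = phi_1 gamma(1) + phi_2 gamma(0)
From (E1): gamma(1) = A gamma(0) + B with
  A = phi_1 / (1 - phi_2) = 0.415 / 1.435 = 0.289199,   B = c_1 / (1 - phi_2) = 0 / 1.435 = 0.
Insert (E2) into (E0): gamma(0) (1 - phi_2^2) = phi_1 (1 + phi_2) gamma(1) + c_0.
  phi_1 (1 + phi_2) = (0.415)(0.565) = 0.234475,   1 - phi_2^2 = 0.810775.
Replace gamma(1) by A gamma(0) + B and collect gamma(0):
  gamma(0) [0.810775 - (0.234475)(0.289199)] = c_0 = 4
  gamma(0) * 0.742965 = 4
  gamma(0) = 4 / 0.742965 = 5.383833.
Therefore gamma(0) = 5.3838 (to 4 decimal places).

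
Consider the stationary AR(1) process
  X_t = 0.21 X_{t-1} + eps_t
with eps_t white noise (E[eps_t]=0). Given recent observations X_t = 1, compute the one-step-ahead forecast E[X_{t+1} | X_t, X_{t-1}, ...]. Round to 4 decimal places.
E[X_{t+1} \mid \mathcal F_t] = 0.2100

For an AR(p) model X_t = c + sum_i phi_i X_{t-i} + eps_t, the
one-step-ahead conditional mean is
  E[X_{t+1} | X_t, ...] = c + sum_i phi_i X_{t+1-i}.
Substitute known values:
  E[X_{t+1} | ...] = (0.21) * (1)
                   = 0.2100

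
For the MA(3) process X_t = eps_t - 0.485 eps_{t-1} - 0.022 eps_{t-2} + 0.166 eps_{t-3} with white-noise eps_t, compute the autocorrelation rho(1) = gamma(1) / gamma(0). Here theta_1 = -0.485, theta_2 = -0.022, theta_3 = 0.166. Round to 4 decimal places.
\rho(1) = -0.3784

For an MA(q) process with theta_0 = 1, the autocovariance is
  gamma(k) = sigma^2 * sum_{i=0..q-k} theta_i * theta_{i+k},
and rho(k) = gamma(k) / gamma(0). Sigma^2 cancels.
  numerator   = (1)*(-0.485) + (-0.485)*(-0.022) + (-0.022)*(0.166) = -0.477982.
  denominator = (1)^2 + (-0.485)^2 + (-0.022)^2 + (0.166)^2 = 1.263265.
  rho(1) = -0.477982 / 1.263265 = -0.3784.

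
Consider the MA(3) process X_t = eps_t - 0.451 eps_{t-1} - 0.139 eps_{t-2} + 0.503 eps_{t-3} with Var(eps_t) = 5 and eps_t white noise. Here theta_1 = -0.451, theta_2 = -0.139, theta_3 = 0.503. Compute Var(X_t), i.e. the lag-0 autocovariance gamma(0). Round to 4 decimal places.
\gamma(0) = 7.3787

For an MA(q) process X_t = eps_t + sum_i theta_i eps_{t-i} with
Var(eps_t) = sigma^2, the variance is
  gamma(0) = sigma^2 * (1 + sum_i theta_i^2).
  sum_i theta_i^2 = (-0.451)^2 + (-0.139)^2 + (0.503)^2 = 0.203401 + 0.019321 + 0.253009 = 0.475731.
  gamma(0) = 5 * (1 + 0.475731) = 5 * 1.475731 = 7.378655, which rounds to 7.3787.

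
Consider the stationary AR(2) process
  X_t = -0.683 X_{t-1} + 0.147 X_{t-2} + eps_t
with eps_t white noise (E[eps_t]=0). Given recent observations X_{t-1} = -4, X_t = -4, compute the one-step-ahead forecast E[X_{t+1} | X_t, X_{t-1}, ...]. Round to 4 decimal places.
E[X_{t+1} \mid \mathcal F_t] = 2.1440

For an AR(p) model X_t = c + sum_i phi_i X_{t-i} + eps_t, the
one-step-ahead conditional mean is
  E[X_{t+1} | X_t, ...] = c + sum_i phi_i X_{t+1-i}.
Substitute known values:
  E[X_{t+1} | ...] = (-0.683) * (-4) + (0.147) * (-4)
                   = 2.1440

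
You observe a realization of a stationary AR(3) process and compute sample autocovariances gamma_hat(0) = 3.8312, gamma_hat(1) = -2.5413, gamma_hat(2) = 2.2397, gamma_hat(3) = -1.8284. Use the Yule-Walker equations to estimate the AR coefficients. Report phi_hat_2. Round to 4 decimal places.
\hat\phi_{2} = 0.2410

The Yule-Walker equations for an AR(p) process read, in matrix form,
  Gamma_p phi = r_p,   with   (Gamma_p)_{ij} = gamma(|i - j|),
                       (r_p)_i = gamma(i),   i,j = 1..p.
Substitute the sample gammas (Toeplitz matrix and right-hand side of size 3):
  Gamma_p = [[3.8312, -2.5413, 2.2397], [-2.5413, 3.8312, -2.5413], [2.2397, -2.5413, 3.8312]]
  r_p     = [-2.5413, 2.2397, -1.8284]
Written out (R1..R3):
  (R1) 3.8312 phi_1 - 2.5413 phi_2 + 2.2397 phi_3 = -2.5413
  (R2) -2.5413 phi_1 + 3.8312 phi_2 - 2.5413 phi_3 = 2.2397
  (R3) 2.2397 phi_1 - 2.5413 phi_2 + 3.8312 phi_3 = -1.8284
Gaussian elimination:
  R2 <- R2 - (-2.5413/3.8312) R1 = R2 - (-0.663317) R1:  2.145513 phi_2 - 1.055669 phi_3 = 0.554013
  R3 <- R3 - (2.2397/3.8312) R1 = R3 - (0.584595) R1:  -1.055669 phi_2 + 2.521883 phi_3 = -0.342769
  R3 <- R3 - (-1.055669/2.145513) R2 = R3 - (-0.492036) R2:  2.002456 phi_3 = -0.070175
Back-substitution:
  phi_hat_3 = -0.070175 / 2.002456 = -0.035044
  phi_hat_2 = (0.554013 - (-1.055669)(-0.035044)) / 2.145513 = 0.240976
  phi_hat_1 = (-2.5413 - (-2.5413)(0.240976) - (2.2397)(-0.035044)) / 3.8312 = -0.482987
So phi_hat = [-0.4830, 0.2410, -0.0350].
Therefore phi_hat_2 = 0.2410.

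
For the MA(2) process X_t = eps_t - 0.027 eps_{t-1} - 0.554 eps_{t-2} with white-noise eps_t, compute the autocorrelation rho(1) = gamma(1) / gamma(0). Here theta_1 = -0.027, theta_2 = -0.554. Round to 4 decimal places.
\rho(1) = -0.0092

For an MA(q) process with theta_0 = 1, the autocovariance is
  gamma(k) = sigma^2 * sum_{i=0..q-k} theta_i * theta_{i+k},
and rho(k) = gamma(k) / gamma(0). Sigma^2 cancels.
  numerator   = (1)*(-0.027) + (-0.027)*(-0.554) = -0.012042.
  denominator = (1)^2 + (-0.027)^2 + (-0.554)^2 = 1.307645.
  rho(1) = -0.012042 / 1.307645 = -0.0092.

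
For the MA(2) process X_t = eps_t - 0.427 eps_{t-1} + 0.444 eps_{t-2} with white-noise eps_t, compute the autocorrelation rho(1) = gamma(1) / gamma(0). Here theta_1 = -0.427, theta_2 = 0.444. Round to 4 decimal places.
\rho(1) = -0.4470

For an MA(q) process with theta_0 = 1, the autocovariance is
  gamma(k) = sigma^2 * sum_{i=0..q-k} theta_i * theta_{i+k},
and rho(k) = gamma(k) / gamma(0). Sigma^2 cancels.
  numerator   = (1)*(-0.427) + (-0.427)*(0.444) = -0.616588.
  denominator = (1)^2 + (-0.427)^2 + (0.444)^2 = 1.379465.
  rho(1) = -0.616588 / 1.379465 = -0.4470.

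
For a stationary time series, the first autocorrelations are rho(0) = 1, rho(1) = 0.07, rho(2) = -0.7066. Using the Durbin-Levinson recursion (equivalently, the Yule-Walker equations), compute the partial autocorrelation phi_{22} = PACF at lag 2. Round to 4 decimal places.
\phi_{22} = -0.7150

The PACF at lag k is phi_{kk}, the last component of the solution
to the Yule-Walker system G_k phi = r_k where
  (G_k)_{ij} = rho(|i - j|), (r_k)_i = rho(i), i,j = 1..k.
Equivalently, Durbin-Levinson gives phi_{kk} iteratively:
  phi_{11} = rho(1)
  phi_{kk} = [rho(k) - sum_{j=1..k-1} phi_{k-1,j} rho(k-j)]
            / [1 - sum_{j=1..k-1} phi_{k-1,j} rho(j)],
  phi_{k,j} = phi_{k-1,j} - phi_{kk} phi_{k-1,k-j},  j = 1..k-1.
Step k = 1:
  phi_11 = rho(1) = 0.07.
Step k = 2:
  phi_22 = [rho(2) - phi_11 rho(1)] / [1 - phi_11 rho(1)] = [-0.7066 - (0.07)(0.07)] / [1 - (0.07)(0.07)]
         = -0.7115 / 0.9951 = -0.715.
Therefore phi_{22} = -0.7150.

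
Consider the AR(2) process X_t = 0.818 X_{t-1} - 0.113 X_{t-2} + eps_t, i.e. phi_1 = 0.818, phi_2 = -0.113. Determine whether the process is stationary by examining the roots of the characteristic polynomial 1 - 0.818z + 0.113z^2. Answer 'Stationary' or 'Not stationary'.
\text{Stationary}

The AR(p) characteristic polynomial is P(z) = 1 - 0.818z + 0.113z^2.
Stationarity requires all roots to lie outside the unit circle, i.e. |z| > 1 for every root.
Set 1 + (-0.818) z + (0.113) z^2 = 0, i.e. a z^2 + b z + c = 0 with a = 0.113, b = -0.818, c = 1.
Discriminant D = b^2 - 4ac = (-0.818)^2 - 4*(0.113)*1 = 0.669124 - (0.452) = 0.217124.
D >= 0, so the roots are real: z = (-b +/- sqrt(D)) / (2a) = (0.818 +/- 0.465966) / (0.226).
  z_1 = (0.818 + 0.465966) / (0.226) = 5.6813,   |z_1| = 5.6813.
  z_2 = (0.818 - 0.465966) / (0.226) = 1.5577,   |z_2| = 1.5577.
Moduli of all roots: 5.6813, 1.5577.
All moduli strictly greater than 1? Yes.
Verdict: Stationary.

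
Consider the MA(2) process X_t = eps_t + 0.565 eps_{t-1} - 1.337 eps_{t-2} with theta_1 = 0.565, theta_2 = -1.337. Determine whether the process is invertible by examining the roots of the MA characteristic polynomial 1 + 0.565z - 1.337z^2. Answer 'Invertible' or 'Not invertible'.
\text{Not invertible}

The MA(q) characteristic polynomial is P(z) = 1 + 0.565z - 1.337z^2.
Invertibility requires all roots to lie outside the unit circle, i.e. |z| > 1 for every root.
Set 1 + (0.565) z + (-1.337) z^2 = 0, i.e. a z^2 + b z + c = 0 with a = -1.337, b = 0.565, c = 1.
Discriminant D = b^2 - 4ac = (0.565)^2 - 4*(-1.337)*1 = 0.319225 - (-5.348) = 5.667225.
D >= 0, so the roots are real: z = (-b +/- sqrt(D)) / (2a) = (-0.565 +/- 2.380593) / (-2.674).
  z_1 = (-0.565 + 2.380593) / (-2.674) = -0.679,   |z_1| = 0.679.
  z_2 = (-0.565 - 2.380593) / (-2.674) = 1.1016,   |z_2| = 1.1016.
Moduli of all roots: 0.6790, 1.1016.
All moduli strictly greater than 1? No.
Verdict: Not invertible.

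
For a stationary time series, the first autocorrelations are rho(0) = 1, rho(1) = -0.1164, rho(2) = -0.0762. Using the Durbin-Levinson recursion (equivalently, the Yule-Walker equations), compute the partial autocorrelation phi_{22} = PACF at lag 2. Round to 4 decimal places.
\phi_{22} = -0.0910

The PACF at lag k is phi_{kk}, the last component of the solution
to the Yule-Walker system G_k phi = r_k where
  (G_k)_{ij} = rho(|i - j|), (r_k)_i = rho(i), i,j = 1..k.
Equivalently, Durbin-Levinson gives phi_{kk} iteratively:
  phi_{11} = rho(1)
  phi_{kk} = [rho(k) - sum_{j=1..k-1} phi_{k-1,j} rho(k-j)]
            / [1 - sum_{j=1..k-1} phi_{k-1,j} rho(j)],
  phi_{k,j} = phi_{k-1,j} - phi_{kk} phi_{k-1,k-j},  j = 1..k-1.
Step k = 1:
  phi_11 = rho(1) = -0.1164.
Step k = 2:
  phi_22 = [rho(2) - phi_11 rho(1)] / [1 - phi_11 rho(1)] = [-0.0762 - (-0.1164)(-0.1164)] / [1 - (-0.1164)(-0.1164)]
         = -0.08974896 / 0.98645104 = -0.091.
Therefore phi_{22} = -0.0910.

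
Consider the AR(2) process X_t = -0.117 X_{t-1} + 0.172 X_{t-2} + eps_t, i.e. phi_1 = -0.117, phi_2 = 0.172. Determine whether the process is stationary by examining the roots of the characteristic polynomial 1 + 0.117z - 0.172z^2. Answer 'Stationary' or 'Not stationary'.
\text{Stationary}

The AR(p) characteristic polynomial is P(z) = 1 + 0.117z - 0.172z^2.
Stationarity requires all roots to lie outside the unit circle, i.e. |z| > 1 for every root.
Set 1 + (0.117) z + (-0.172) z^2 = 0, i.e. a z^2 + b z + c = 0 with a = -0.172, b = 0.117, c = 1.
Discriminant D = b^2 - 4ac = (0.117)^2 - 4*(-0.172)*1 = 0.013689 - (-0.688) = 0.701689.
D >= 0, so the roots are real: z = (-b +/- sqrt(D)) / (2a) = (-0.117 +/- 0.837669) / (-0.344).
  z_1 = (-0.117 + 0.837669) / (-0.344) = -2.095,   |z_1| = 2.095.
  z_2 = (-0.117 - 0.837669) / (-0.344) = 2.7752,   |z_2| = 2.7752.
Moduli of all roots: 2.0950, 2.7752.
All moduli strictly greater than 1? Yes.
Verdict: Stationary.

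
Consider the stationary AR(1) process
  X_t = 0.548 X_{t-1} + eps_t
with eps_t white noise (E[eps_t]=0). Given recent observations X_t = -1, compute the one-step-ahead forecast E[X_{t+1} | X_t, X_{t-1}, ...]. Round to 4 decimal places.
E[X_{t+1} \mid \mathcal F_t] = -0.5480

For an AR(p) model X_t = c + sum_i phi_i X_{t-i} + eps_t, the
one-step-ahead conditional mean is
  E[X_{t+1} | X_t, ...] = c + sum_i phi_i X_{t+1-i}.
Substitute known values:
  E[X_{t+1} | ...] = (0.548) * (-1)
                   = -0.5480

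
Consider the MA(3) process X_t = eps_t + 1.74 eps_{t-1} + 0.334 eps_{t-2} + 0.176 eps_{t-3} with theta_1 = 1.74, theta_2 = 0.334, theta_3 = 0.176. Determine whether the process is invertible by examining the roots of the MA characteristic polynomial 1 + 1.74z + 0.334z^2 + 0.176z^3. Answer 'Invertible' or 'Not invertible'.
\text{Not invertible}

The MA(q) characteristic polynomial is P(z) = 1 + 1.74z + 0.334z^2 + 0.176z^3.
Invertibility requires all roots to lie outside the unit circle, i.e. |z| > 1 for every root.
Degree 3: look for a simple real root z0 first, then factor out (1 - z/z0) and solve the remaining quadratic.
Testing z0 = -0.625: P(-0.625) = 1 + (1.74)(-0.625) + (0.334)(-0.625)^2 + (0.176)(-0.625)^3
  = 1 + (-1.0875) + (0.130469) + (-0.042969) = 0.  So z_0 = -0.625 is a root, |z_0| = 0.625.
Divide out the factor (1 + 1.6 z) = (1 - z/z0) (since 1/z0 = -1.6):
  P(z) = (1 + 1.6 z)(1 + (0.14) z + (0.11) z^2)
  [check: z-coef 0.14 - (-1.6) = 1.74; z^2-coef 0.11 - (-1.6)(0.14) = 0.334; z^3-coef -(-1.6)(0.11) = 0.176.]
Remaining roots from the quadratic factor 1 + (0.14) z + (0.11) z^2:
  Set 1 + (0.14) z + (0.11) z^2 = 0, i.e. a z^2 + b z + c = 0 with a = 0.11, b = 0.14, c = 1.
  Discriminant D = b^2 - 4ac = (0.14)^2 - 4*(0.11)*1 = 0.0196 - (0.44) = -0.4204.
  D < 0, so the roots are the complex-conjugate pair z = (-b +/- i sqrt(-D)) / (2a) = -0.6364 +/- 2.9472i.
  For a conjugate pair |z|^2 = z * conj(z) = (product of roots) = c/a = 1/(0.11) = 9.090909, so |z| = sqrt(9.090909) = 3.0151 for both roots.
Moduli of all roots: 0.6250, 3.0151, 3.0151.
All moduli strictly greater than 1? No.
Verdict: Not invertible.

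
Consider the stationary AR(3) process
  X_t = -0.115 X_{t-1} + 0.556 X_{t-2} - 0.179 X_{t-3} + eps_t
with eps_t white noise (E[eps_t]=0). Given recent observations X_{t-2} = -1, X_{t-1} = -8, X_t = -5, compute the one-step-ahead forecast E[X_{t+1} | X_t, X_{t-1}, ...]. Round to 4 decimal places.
E[X_{t+1} \mid \mathcal F_t] = -3.6940

For an AR(p) model X_t = c + sum_i phi_i X_{t-i} + eps_t, the
one-step-ahead conditional mean is
  E[X_{t+1} | X_t, ...] = c + sum_i phi_i X_{t+1-i}.
Substitute known values:
  E[X_{t+1} | ...] = (-0.115) * (-5) + (0.556) * (-8) + (-0.179) * (-1)
                   = -3.6940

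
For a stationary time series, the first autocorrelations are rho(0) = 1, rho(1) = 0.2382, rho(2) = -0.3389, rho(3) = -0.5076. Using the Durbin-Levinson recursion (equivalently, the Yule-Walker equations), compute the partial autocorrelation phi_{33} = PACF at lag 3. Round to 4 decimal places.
\phi_{33} = -0.3771

The PACF at lag k is phi_{kk}, the last component of the solution
to the Yule-Walker system G_k phi = r_k where
  (G_k)_{ij} = rho(|i - j|), (r_k)_i = rho(i), i,j = 1..k.
Equivalently, Durbin-Levinson gives phi_{kk} iteratively:
  phi_{11} = rho(1)
  phi_{kk} = [rho(k) - sum_{j=1..k-1} phi_{k-1,j} rho(k-j)]
            / [1 - sum_{j=1..k-1} phi_{k-1,j} rho(j)],
  phi_{k,j} = phi_{k-1,j} - phi_{kk} phi_{k-1,k-j},  j = 1..k-1.
Step k = 1:
  phi_11 = rho(1) = 0.2382.
Step k = 2:
  phi_22 = [rho(2) - phi_11 rho(1)] / [1 - phi_11 rho(1)] = [-0.3389 - (0.2382)(0.2382)] / [1 - (0.2382)(0.2382)]
         = -0.39563924 / 0.94326076 = -0.419438.
  Update: phi_21 = phi_11 - phi_22 phi_11 = 0.2382 - (-0.419438)(0.2382) = 0.33811.
Step k = 3:
  phi_33 = [rho(3) - phi_21 rho(2) - phi_22 rho(1)] / [1 - phi_21 rho(1) - phi_22 rho(2)]
    numerator   = -0.5076 - (0.33811)(-0.3389) - (-0.419438)(0.2382) = -0.2931044
    denominator = 1 - (0.33811)(0.2382) - (-0.419438)(-0.3389) = 0.7773147
  phi_33 = -0.2931044 / 0.7773147 = -0.3771.
Therefore phi_{33} = -0.3771.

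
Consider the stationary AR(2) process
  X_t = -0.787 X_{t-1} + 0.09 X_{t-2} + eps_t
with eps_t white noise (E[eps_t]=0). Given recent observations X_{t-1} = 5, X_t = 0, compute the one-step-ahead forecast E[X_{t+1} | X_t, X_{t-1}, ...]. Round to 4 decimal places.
E[X_{t+1} \mid \mathcal F_t] = 0.4500

For an AR(p) model X_t = c + sum_i phi_i X_{t-i} + eps_t, the
one-step-ahead conditional mean is
  E[X_{t+1} | X_t, ...] = c + sum_i phi_i X_{t+1-i}.
Substitute known values:
  E[X_{t+1} | ...] = (-0.787) * (0) + (0.09) * (5)
                   = 0.4500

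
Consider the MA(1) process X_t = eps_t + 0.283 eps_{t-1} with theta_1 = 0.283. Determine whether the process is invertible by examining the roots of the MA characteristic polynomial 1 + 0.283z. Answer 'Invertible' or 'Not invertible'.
\text{Invertible}

The MA(q) characteristic polynomial is P(z) = 1 + 0.283z.
Invertibility requires all roots to lie outside the unit circle, i.e. |z| > 1 for every root.
This is linear in z: 1 + (0.283) z = 0  =>  z = -1/(0.283) = -3.533569,  |z| = 3.533569.
Moduli of all roots: 3.5336.
All moduli strictly greater than 1? Yes.
Verdict: Invertible.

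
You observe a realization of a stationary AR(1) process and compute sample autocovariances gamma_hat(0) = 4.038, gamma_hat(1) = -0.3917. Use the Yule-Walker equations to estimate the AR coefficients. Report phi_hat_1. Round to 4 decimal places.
\hat\phi_{1} = -0.0970

The Yule-Walker equations for an AR(p) process read, in matrix form,
  Gamma_p phi = r_p,   with   (Gamma_p)_{ij} = gamma(|i - j|),
                       (r_p)_i = gamma(i),   i,j = 1..p.
Substitute the sample gammas (Toeplitz matrix and right-hand side of size 1):
  Gamma_p = [[4.038]]
  r_p     = [-0.3917]
With p = 1 this is the single equation gamma(0) phi_1 = gamma(1):
  phi_hat_1 = gamma(1) / gamma(0) = -0.3917 / 4.038 = -0.0970.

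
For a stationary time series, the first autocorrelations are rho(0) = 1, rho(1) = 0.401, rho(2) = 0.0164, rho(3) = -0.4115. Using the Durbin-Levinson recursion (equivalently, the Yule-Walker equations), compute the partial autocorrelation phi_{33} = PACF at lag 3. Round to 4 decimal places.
\phi_{33} = -0.4300

The PACF at lag k is phi_{kk}, the last component of the solution
to the Yule-Walker system G_k phi = r_k where
  (G_k)_{ij} = rho(|i - j|), (r_k)_i = rho(i), i,j = 1..k.
Equivalently, Durbin-Levinson gives phi_{kk} iteratively:
  phi_{11} = rho(1)
  phi_{kk} = [rho(k) - sum_{j=1..k-1} phi_{k-1,j} rho(k-j)]
            / [1 - sum_{j=1..k-1} phi_{k-1,j} rho(j)],
  phi_{k,j} = phi_{k-1,j} - phi_{kk} phi_{k-1,k-j},  j = 1..k-1.
Step k = 1:
  phi_11 = rho(1) = 0.401.
Step k = 2:
  phi_22 = [rho(2) - phi_11 rho(1)] / [1 - phi_11 rho(1)] = [0.0164 - (0.401)(0.401)] / [1 - (0.401)(0.401)]
         = -0.144401 / 0.839199 = -0.17207.
  Update: phi_21 = phi_11 - phi_22 phi_11 = 0.401 - (-0.17207)(0.401) = 0.47.
Step k = 3:
  phi_33 = [rho(3) - phi_21 rho(2) - phi_22 rho(1)] / [1 - phi_21 rho(1) - phi_22 rho(2)]
    numerator   = -0.4115 - (0.47)(0.0164) - (-0.17207)(0.401) = -0.35020792
    denominator = 1 - (0.47)(0.401) - (-0.17207)(0.0164) = 0.81435192
  phi_33 = -0.35020792 / 0.81435192 = -0.43.
Therefore phi_{33} = -0.4300.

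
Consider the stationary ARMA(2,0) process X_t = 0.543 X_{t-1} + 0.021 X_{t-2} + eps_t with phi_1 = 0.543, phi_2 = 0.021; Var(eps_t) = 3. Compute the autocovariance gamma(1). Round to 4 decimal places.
\gamma(1) = 2.4043

Multiply the model equation by X_{t-k} and take expectations. With theta_0 = psi_0 = 1 and psi_j the MA(infinity) weights, this gives
  gamma(k) - sum_i phi_i gamma(k-i) = c_k,
  c_k = sigma^2 * sum_{j=k..q} theta_j psi_{j-k}   (c_k = 0 for k > q),
using gamma(-m) = gamma(m).
Pure AR (q = 0): c_0 = sigma^2 = 3, c_k = 0 for k >= 1.
Equations for k = 0, 1, 2 (AR order 2, c_2 = 0):
  (E0) gamma(0) = phi_1 gamma(1) + phi_2 gamma(2) + c_0
  (E1) gamma(1) = phi_1 gamma(0) + phi_2 gamma(1) + c_1
  (E2) gamma(2) = phi_1 gamma(1) + phi_2 gamma(0)
From (E1): gamma(1) = A gamma(0) + B with
  A = phi_1 / (1 - phi_2) = 0.543 / 0.979 = 0.554648,   B = c_1 / (1 - phi_2) = 0 / 0.979 = 0.
Insert (E2) into (E0): gamma(0) (1 - phi_2^2) = phi_1 (1 + phi_2) gamma(1) + c_0.
  phi_1 (1 + phi_2) = (0.543)(1.021) = 0.554403,   1 - phi_2^2 = 0.999559.
Replace gamma(1) by A gamma(0) + B and collect gamma(0):
  gamma(0) [0.999559 - (0.554403)(0.554648)] = c_0 = 3
  gamma(0) * 0.692061 = 3
  gamma(0) = 3 / 0.692061 = 4.33488.
  gamma(1) = A gamma(0) = (0.554648)(4.33488) = 2.404331.
Therefore gamma(1) = 2.4043 (to 4 decimal places).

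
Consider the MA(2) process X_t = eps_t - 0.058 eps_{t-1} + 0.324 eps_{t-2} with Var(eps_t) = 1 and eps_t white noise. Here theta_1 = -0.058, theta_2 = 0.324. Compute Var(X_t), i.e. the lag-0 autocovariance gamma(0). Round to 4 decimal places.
\gamma(0) = 1.1083

For an MA(q) process X_t = eps_t + sum_i theta_i eps_{t-i} with
Var(eps_t) = sigma^2, the variance is
  gamma(0) = sigma^2 * (1 + sum_i theta_i^2).
  sum_i theta_i^2 = (-0.058)^2 + (0.324)^2 = 0.003364 + 0.104976 = 0.10834.
  gamma(0) = 1 * (1 + 0.10834) = 1 * 1.10834 = 1.10834, which rounds to 1.1083.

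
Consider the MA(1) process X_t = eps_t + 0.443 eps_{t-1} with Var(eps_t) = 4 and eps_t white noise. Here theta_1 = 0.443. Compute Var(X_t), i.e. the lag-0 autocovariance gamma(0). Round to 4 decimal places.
\gamma(0) = 4.7850

For an MA(q) process X_t = eps_t + sum_i theta_i eps_{t-i} with
Var(eps_t) = sigma^2, the variance is
  gamma(0) = sigma^2 * (1 + sum_i theta_i^2).
  sum_i theta_i^2 = (0.443)^2 = 0.196249.
  gamma(0) = 4 * (1 + 0.196249) = 4 * 1.196249 = 4.784996, which rounds to 4.7850.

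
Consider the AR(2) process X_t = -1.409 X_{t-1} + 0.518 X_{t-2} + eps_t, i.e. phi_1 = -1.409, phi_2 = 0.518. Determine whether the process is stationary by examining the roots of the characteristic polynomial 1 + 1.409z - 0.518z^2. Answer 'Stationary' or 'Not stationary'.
\text{Not stationary}

The AR(p) characteristic polynomial is P(z) = 1 + 1.409z - 0.518z^2.
Stationarity requires all roots to lie outside the unit circle, i.e. |z| > 1 for every root.
Set 1 + (1.409) z + (-0.518) z^2 = 0, i.e. a z^2 + b z + c = 0 with a = -0.518, b = 1.409, c = 1.
Discriminant D = b^2 - 4ac = (1.409)^2 - 4*(-0.518)*1 = 1.985281 - (-2.072) = 4.057281.
D >= 0, so the roots are real: z = (-b +/- sqrt(D)) / (2a) = (-1.409 +/- 2.014269) / (-1.036).
  z_1 = (-1.409 + 2.014269) / (-1.036) = -0.5842,   |z_1| = 0.5842.
  z_2 = (-1.409 - 2.014269) / (-1.036) = 3.3043,   |z_2| = 3.3043.
Moduli of all roots: 0.5842, 3.3043.
All moduli strictly greater than 1? No.
Verdict: Not stationary.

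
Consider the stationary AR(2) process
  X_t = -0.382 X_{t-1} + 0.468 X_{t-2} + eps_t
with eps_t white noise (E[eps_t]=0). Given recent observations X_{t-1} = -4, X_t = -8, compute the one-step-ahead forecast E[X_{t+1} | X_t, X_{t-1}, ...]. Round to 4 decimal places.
E[X_{t+1} \mid \mathcal F_t] = 1.1840

For an AR(p) model X_t = c + sum_i phi_i X_{t-i} + eps_t, the
one-step-ahead conditional mean is
  E[X_{t+1} | X_t, ...] = c + sum_i phi_i X_{t+1-i}.
Substitute known values:
  E[X_{t+1} | ...] = (-0.382) * (-8) + (0.468) * (-4)
                   = 1.1840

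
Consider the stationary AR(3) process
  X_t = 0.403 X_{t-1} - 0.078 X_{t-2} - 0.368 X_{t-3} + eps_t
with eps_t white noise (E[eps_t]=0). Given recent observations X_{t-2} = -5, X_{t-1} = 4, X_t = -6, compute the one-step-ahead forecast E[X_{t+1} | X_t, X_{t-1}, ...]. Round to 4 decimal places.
E[X_{t+1} \mid \mathcal F_t] = -0.8900

For an AR(p) model X_t = c + sum_i phi_i X_{t-i} + eps_t, the
one-step-ahead conditional mean is
  E[X_{t+1} | X_t, ...] = c + sum_i phi_i X_{t+1-i}.
Substitute known values:
  E[X_{t+1} | ...] = (0.403) * (-6) + (-0.078) * (4) + (-0.368) * (-5)
                   = -0.8900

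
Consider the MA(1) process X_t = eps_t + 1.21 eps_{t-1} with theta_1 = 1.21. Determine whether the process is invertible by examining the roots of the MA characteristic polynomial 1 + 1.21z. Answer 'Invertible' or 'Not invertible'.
\text{Not invertible}

The MA(q) characteristic polynomial is P(z) = 1 + 1.21z.
Invertibility requires all roots to lie outside the unit circle, i.e. |z| > 1 for every root.
This is linear in z: 1 + (1.21) z = 0  =>  z = -1/(1.21) = -0.826446,  |z| = 0.826446.
Moduli of all roots: 0.8264.
All moduli strictly greater than 1? No.
Verdict: Not invertible.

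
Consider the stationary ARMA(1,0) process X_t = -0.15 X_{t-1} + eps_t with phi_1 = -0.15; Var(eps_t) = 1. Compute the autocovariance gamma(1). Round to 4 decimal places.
\gamma(1) = -0.1535

Multiply the model equation by X_{t-k} and take expectations. With theta_0 = psi_0 = 1 and psi_j the MA(infinity) weights, this gives
  gamma(k) - sum_i phi_i gamma(k-i) = c_k,
  c_k = sigma^2 * sum_{j=k..q} theta_j psi_{j-k}   (c_k = 0 for k > q),
using gamma(-m) = gamma(m).
Pure AR (q = 0): c_0 = sigma^2 = 1, c_k = 0 for k >= 1.
Equations for k = 0 and k = 1 (AR order 1):
  gamma(0) = phi_1 gamma(1) + c_0
  gamma(1) = phi_1 gamma(0) + c_1
Substituting the second into the first: gamma(0) (1 - phi_1^2) = c_0 + phi_1 c_1, so
  gamma(0) = c_0 / (1 - phi_1^2) = 1 / (1 - (-0.15)^2) = 1 / 0.9775 = 1.023018.
  gamma(1) = phi_1 gamma(0) = (-0.15)(1.023018) = -0.153453.
Therefore gamma(1) = -0.1535 (to 4 decimal places).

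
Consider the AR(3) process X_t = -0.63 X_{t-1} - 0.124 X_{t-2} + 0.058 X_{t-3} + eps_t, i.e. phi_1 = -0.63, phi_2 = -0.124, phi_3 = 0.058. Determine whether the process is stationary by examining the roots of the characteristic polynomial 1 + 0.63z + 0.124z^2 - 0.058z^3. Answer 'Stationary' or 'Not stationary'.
\text{Stationary}

The AR(p) characteristic polynomial is P(z) = 1 + 0.63z + 0.124z^2 - 0.058z^3.
Stationarity requires all roots to lie outside the unit circle, i.e. |z| > 1 for every root.
Degree 3: look for a simple real root z0 first, then factor out (1 - z/z0) and solve the remaining quadratic.
Testing z0 = 5: P(5) = 1 + (0.63)(5) + (0.124)(5)^2 + (-0.058)(5)^3
  = 1 + (3.15) + (3.1) + (-7.25) = 0.  So z_0 = 5 is a root, |z_0| = 5.
Divide out the factor (1 - 0.2 z) = (1 - z/z0) (since 1/z0 = 0.2):
  P(z) = (1 - 0.2 z)(1 + (0.83) z + (0.29) z^2)
  [check: z-coef 0.83 - (0.2) = 0.63; z^2-coef 0.29 - (0.2)(0.83) = 0.124; z^3-coef -(0.2)(0.29) = -0.058.]
Remaining roots from the quadratic factor 1 + (0.83) z + (0.29) z^2:
  Set 1 + (0.83) z + (0.29) z^2 = 0, i.e. a z^2 + b z + c = 0 with a = 0.29, b = 0.83, c = 1.
  Discriminant D = b^2 - 4ac = (0.83)^2 - 4*(0.29)*1 = 0.6889 - (1.16) = -0.4711.
  D < 0, so the roots are the complex-conjugate pair z = (-b +/- i sqrt(-D)) / (2a) = -1.431 +/- 1.1834i.
  For a conjugate pair |z|^2 = z * conj(z) = (product of roots) = c/a = 1/(0.29) = 3.448276, so |z| = sqrt(3.448276) = 1.857 for both roots.
Moduli of all roots: 5.0000, 1.8570, 1.8570.
All moduli strictly greater than 1? Yes.
Verdict: Stationary.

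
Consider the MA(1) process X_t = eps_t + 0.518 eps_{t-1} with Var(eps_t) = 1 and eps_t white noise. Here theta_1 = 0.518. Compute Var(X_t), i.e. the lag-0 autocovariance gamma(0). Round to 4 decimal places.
\gamma(0) = 1.2683

For an MA(q) process X_t = eps_t + sum_i theta_i eps_{t-i} with
Var(eps_t) = sigma^2, the variance is
  gamma(0) = sigma^2 * (1 + sum_i theta_i^2).
  sum_i theta_i^2 = (0.518)^2 = 0.268324.
  gamma(0) = 1 * (1 + 0.268324) = 1 * 1.268324 = 1.268324, which rounds to 1.2683.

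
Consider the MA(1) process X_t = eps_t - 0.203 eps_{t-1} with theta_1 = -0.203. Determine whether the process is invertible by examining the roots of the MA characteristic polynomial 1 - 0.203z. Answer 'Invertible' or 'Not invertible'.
\text{Invertible}

The MA(q) characteristic polynomial is P(z) = 1 - 0.203z.
Invertibility requires all roots to lie outside the unit circle, i.e. |z| > 1 for every root.
This is linear in z: 1 + (-0.203) z = 0  =>  z = -1/(-0.203) = 4.926108,  |z| = 4.926108.
Moduli of all roots: 4.9261.
All moduli strictly greater than 1? Yes.
Verdict: Invertible.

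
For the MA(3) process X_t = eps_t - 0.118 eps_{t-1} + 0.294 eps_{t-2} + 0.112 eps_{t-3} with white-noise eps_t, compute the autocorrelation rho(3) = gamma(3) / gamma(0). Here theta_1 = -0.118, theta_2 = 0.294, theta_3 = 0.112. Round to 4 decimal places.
\rho(3) = 0.1006

For an MA(q) process with theta_0 = 1, the autocovariance is
  gamma(k) = sigma^2 * sum_{i=0..q-k} theta_i * theta_{i+k},
and rho(k) = gamma(k) / gamma(0). Sigma^2 cancels.
  numerator   = (1)*(0.112) = 0.112.
  denominator = (1)^2 + (-0.118)^2 + (0.294)^2 + (0.112)^2 = 1.112904.
  rho(3) = 0.112 / 1.112904 = 0.1006.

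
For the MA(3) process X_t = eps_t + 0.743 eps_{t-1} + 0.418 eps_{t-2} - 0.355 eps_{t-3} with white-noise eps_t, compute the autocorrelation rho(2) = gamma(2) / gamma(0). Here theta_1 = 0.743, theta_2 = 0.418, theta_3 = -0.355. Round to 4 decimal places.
\rho(2) = 0.0832

For an MA(q) process with theta_0 = 1, the autocovariance is
  gamma(k) = sigma^2 * sum_{i=0..q-k} theta_i * theta_{i+k},
and rho(k) = gamma(k) / gamma(0). Sigma^2 cancels.
  numerator   = (1)*(0.418) + (0.743)*(-0.355) = 0.154235.
  denominator = (1)^2 + (0.743)^2 + (0.418)^2 + (-0.355)^2 = 1.852798.
  rho(2) = 0.154235 / 1.852798 = 0.0832.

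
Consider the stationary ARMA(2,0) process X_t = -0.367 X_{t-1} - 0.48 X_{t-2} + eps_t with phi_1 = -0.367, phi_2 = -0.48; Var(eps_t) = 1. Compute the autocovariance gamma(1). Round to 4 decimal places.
\gamma(1) = -0.3433

Multiply the model equation by X_{t-k} and take expectations. With theta_0 = psi_0 = 1 and psi_j the MA(infinity) weights, this gives
  gamma(k) - sum_i phi_i gamma(k-i) = c_k,
  c_k = sigma^2 * sum_{j=k..q} theta_j psi_{j-k}   (c_k = 0 for k > q),
using gamma(-m) = gamma(m).
Pure AR (q = 0): c_0 = sigma^2 = 1, c_k = 0 for k >= 1.
Equations for k = 0, 1, 2 (AR order 2, c_2 = 0):
  (E0) gamma(0) = phi_1 gamma(1) + phi_2 gamma(2) + c_0
  (E1) gamma(1) = phi_1 gamma(0) + phi_2 gamma(1) + c_1
  (E2) gamma(2) = phi_1 gamma(1) + phi_2 gamma(0)
From (E1): gamma(1) = A gamma(0) + B with
  A = phi_1 / (1 - phi_2) = -0.367 / 1.48 = -0.247973,   B = c_1 / (1 - phi_2) = 0 / 1.48 = 0.
Insert (E2) into (E0): gamma(0) (1 - phi_2^2) = phi_1 (1 + phi_2) gamma(1) + c_0.
  phi_1 (1 + phi_2) = (-0.367)(0.52) = -0.19084,   1 - phi_2^2 = 0.7696.
Replace gamma(1) by A gamma(0) + B and collect gamma(0):
  gamma(0) [0.7696 - (-0.19084)(-0.247973)] = c_0 = 1
  gamma(0) * 0.722277 = 1
  gamma(0) = 1 / 0.722277 = 1.384511.
  gamma(1) = A gamma(0) = (-0.247973)(1.384511) = -0.343321.
Therefore gamma(1) = -0.3433 (to 4 decimal places).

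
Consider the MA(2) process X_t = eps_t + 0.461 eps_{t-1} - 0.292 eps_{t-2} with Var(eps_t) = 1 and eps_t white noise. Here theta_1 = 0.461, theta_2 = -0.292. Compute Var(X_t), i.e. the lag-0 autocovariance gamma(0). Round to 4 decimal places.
\gamma(0) = 1.2978

For an MA(q) process X_t = eps_t + sum_i theta_i eps_{t-i} with
Var(eps_t) = sigma^2, the variance is
  gamma(0) = sigma^2 * (1 + sum_i theta_i^2).
  sum_i theta_i^2 = (0.461)^2 + (-0.292)^2 = 0.212521 + 0.085264 = 0.297785.
  gamma(0) = 1 * (1 + 0.297785) = 1 * 1.297785 = 1.297785, which rounds to 1.2978.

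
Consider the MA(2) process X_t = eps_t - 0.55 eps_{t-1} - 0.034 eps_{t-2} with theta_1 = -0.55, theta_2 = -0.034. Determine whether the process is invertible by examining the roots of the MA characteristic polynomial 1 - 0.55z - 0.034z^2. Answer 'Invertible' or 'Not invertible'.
\text{Invertible}

The MA(q) characteristic polynomial is P(z) = 1 - 0.55z - 0.034z^2.
Invertibility requires all roots to lie outside the unit circle, i.e. |z| > 1 for every root.
Set 1 + (-0.55) z + (-0.034) z^2 = 0, i.e. a z^2 + b z + c = 0 with a = -0.034, b = -0.55, c = 1.
Discriminant D = b^2 - 4ac = (-0.55)^2 - 4*(-0.034)*1 = 0.3025 - (-0.136) = 0.4385.
D >= 0, so the roots are real: z = (-b +/- sqrt(D)) / (2a) = (0.55 +/- 0.662193) / (-0.068).
  z_1 = (0.55 + 0.662193) / (-0.068) = -17.8264,   |z_1| = 17.8264.
  z_2 = (0.55 - 0.662193) / (-0.068) = 1.6499,   |z_2| = 1.6499.
Moduli of all roots: 17.8264, 1.6499.
All moduli strictly greater than 1? Yes.
Verdict: Invertible.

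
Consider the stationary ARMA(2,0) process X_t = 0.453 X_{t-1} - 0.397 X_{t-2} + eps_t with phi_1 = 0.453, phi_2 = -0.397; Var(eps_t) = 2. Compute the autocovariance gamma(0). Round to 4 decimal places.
\gamma(0) = 2.6532

Multiply the model equation by X_{t-k} and take expectations. With theta_0 = psi_0 = 1 and psi_j the MA(infinity) weights, this gives
  gamma(k) - sum_i phi_i gamma(k-i) = c_k,
  c_k = sigma^2 * sum_{j=k..q} theta_j psi_{j-k}   (c_k = 0 for k > q),
using gamma(-m) = gamma(m).
Pure AR (q = 0): c_0 = sigma^2 = 2, c_k = 0 for k >= 1.
Equations for k = 0, 1, 2 (AR order 2, c_2 = 0):
  (E0) gamma(0) = phi_1 gamma(1) + phi_2 gamma(2) + c_0
  (E1) gamma(1) = phi_1 gamma(0) + phi_2 gamma(1) + c_1
  (E2) gamma(2) = phi_1 gamma(1) + phi_2 gamma(0)
From (E1): gamma(1) = A gamma(0) + B with
  A = phi_1 / (1 - phi_2) = 0.453 / 1.397 = 0.324266,   B = c_1 / (1 - phi_2) = 0 / 1.397 = 0.
Insert (E2) into (E0): gamma(0) (1 - phi_2^2) = phi_1 (1 + phi_2) gamma(1) + c_0.
  phi_1 (1 + phi_2) = (0.453)(0.603) = 0.273159,   1 - phi_2^2 = 0.842391.
Replace gamma(1) by A gamma(0) + B and collect gamma(0):
  gamma(0) [0.842391 - (0.273159)(0.324266)] = c_0 = 2
  gamma(0) * 0.753815 = 2
  gamma(0) = 2 / 0.753815 = 2.653172.
Therefore gamma(0) = 2.6532 (to 4 decimal places).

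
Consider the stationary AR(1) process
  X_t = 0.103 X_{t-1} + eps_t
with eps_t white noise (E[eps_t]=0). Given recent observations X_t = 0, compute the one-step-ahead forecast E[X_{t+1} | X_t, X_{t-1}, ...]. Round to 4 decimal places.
E[X_{t+1} \mid \mathcal F_t] = 0.0000

For an AR(p) model X_t = c + sum_i phi_i X_{t-i} + eps_t, the
one-step-ahead conditional mean is
  E[X_{t+1} | X_t, ...] = c + sum_i phi_i X_{t+1-i}.
Substitute known values:
  E[X_{t+1} | ...] = (0.103) * (0)
                   = 0.0000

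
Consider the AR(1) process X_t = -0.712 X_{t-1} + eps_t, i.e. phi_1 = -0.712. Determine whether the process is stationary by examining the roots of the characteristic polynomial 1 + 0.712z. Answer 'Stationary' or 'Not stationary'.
\text{Stationary}

The AR(p) characteristic polynomial is P(z) = 1 + 0.712z.
Stationarity requires all roots to lie outside the unit circle, i.e. |z| > 1 for every root.
This is linear in z: 1 + (0.712) z = 0  =>  z = -1/(0.712) = -1.404494,  |z| = 1.404494.
Moduli of all roots: 1.4045.
All moduli strictly greater than 1? Yes.
Verdict: Stationary.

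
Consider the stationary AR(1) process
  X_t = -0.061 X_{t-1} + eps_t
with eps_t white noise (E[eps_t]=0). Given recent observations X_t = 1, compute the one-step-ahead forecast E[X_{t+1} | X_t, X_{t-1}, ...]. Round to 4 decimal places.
E[X_{t+1} \mid \mathcal F_t] = -0.0610

For an AR(p) model X_t = c + sum_i phi_i X_{t-i} + eps_t, the
one-step-ahead conditional mean is
  E[X_{t+1} | X_t, ...] = c + sum_i phi_i X_{t+1-i}.
Substitute known values:
  E[X_{t+1} | ...] = (-0.061) * (1)
                   = -0.0610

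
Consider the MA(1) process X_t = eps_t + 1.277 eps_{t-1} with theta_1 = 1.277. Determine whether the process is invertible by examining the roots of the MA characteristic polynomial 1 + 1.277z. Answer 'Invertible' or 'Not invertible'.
\text{Not invertible}

The MA(q) characteristic polynomial is P(z) = 1 + 1.277z.
Invertibility requires all roots to lie outside the unit circle, i.e. |z| > 1 for every root.
This is linear in z: 1 + (1.277) z = 0  =>  z = -1/(1.277) = -0.783085,  |z| = 0.783085.
Moduli of all roots: 0.7831.
All moduli strictly greater than 1? No.
Verdict: Not invertible.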